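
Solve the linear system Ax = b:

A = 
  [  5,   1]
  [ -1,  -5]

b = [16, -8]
x = [3, 1]

Row reduce the augmented matrix [A|b]:
R2 → R2 + (1/5)·R1
REF = 
  [    5,     1,    16]
  [    0, -24/5, -24/5]

Back-substitution:
x₂ = (-24/5) / (-24/5) = 1
x₁ = (16 - (1)(1)) / 5 = 3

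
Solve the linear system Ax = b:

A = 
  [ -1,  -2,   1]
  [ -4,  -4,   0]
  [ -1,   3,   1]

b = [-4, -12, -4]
x = [3, 0, -1]

Row reduce the augmented matrix [A|b]:
R2 → R2 - (4)·R1
R3 → R3 - (1)·R1
R3 → R3 - (5/4)·R2
REF = 
  [ -1,  -2,   1,  -4]
  [  0,   4,  -4,   4]
  [  0,   0,   5,  -5]

Back-substitution:
x₃ = (-5) / 5 = -1
x₂ = (4 - (-4)(-1)) / 4 = 0
x₁ = (-4 - (-2)(0) - (1)(-1)) / (-1) = 3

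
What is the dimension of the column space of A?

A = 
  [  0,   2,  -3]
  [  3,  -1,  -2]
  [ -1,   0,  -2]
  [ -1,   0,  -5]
Row reduce:
Swap R1 ↔ R2
R3 → R3 + (1/3)·R1
R4 → R4 + (1/3)·R1
R3 → R3 + (1/6)·R2
R4 → R4 + (1/6)·R2
R4 → R4 - (37/19)·R3
REF = 
  [    3,    -1,    -2]
  [    0,     2,    -3]
  [    0,     0, -19/6]
  [    0,     0,     0]
Pivot columns: 1, 2, 3 → 3 pivots.
dim(Col(A)) = number of pivot columns = 3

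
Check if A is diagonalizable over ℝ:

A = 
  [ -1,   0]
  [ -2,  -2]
Yes

tr(A) = -3, det(A) = 2
Characteristic polynomial: λ² - tr(A)λ + det(A) = λ² + 3λ + 2
λ² + 3λ + 2 = (λ + 2)(λ + 1)
Eigenvalues: -1, -2
λ=-2: alg. mult. = 1, geom. mult. = 2 - rank(A - (-2)I) = 2 - 1 = 1
λ=-1: alg. mult. = 1, geom. mult. = 2 - rank(A - (-1)I) = 2 - 1 = 1
Sum of geometric multiplicities equals n, so A has n independent eigenvectors.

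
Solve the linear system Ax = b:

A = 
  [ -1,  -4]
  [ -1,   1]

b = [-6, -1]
Row reduce the augmented matrix [A|b]:
R2 → R2 - (1)·R1
REF = 
  [ -1,  -4,  -6]
  [  0,   5,   5]

Back-substitution:
x₂ = 5 / 5 = 1
x₁ = (-6 - (-4)(1)) / (-1) = 2

x = [2, 1]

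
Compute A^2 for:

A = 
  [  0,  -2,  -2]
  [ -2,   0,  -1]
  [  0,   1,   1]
A² = A·A:
A²[1,1] = (0)(0) + (-2)(-2) + (-2)(0) = 4
A²[1,2] = (0)(-2) + (-2)(0) + (-2)(1) = -2
A²[1,3] = (0)(-2) + (-2)(-1) + (-2)(1) = 0
A²[2,1] = (-2)(0) + (0)(-2) + (-1)(0) = 0
A²[2,2] = (-2)(-2) + (0)(0) + (-1)(1) = 3
A²[2,3] = (-2)(-2) + (0)(-1) + (-1)(1) = 3
A²[3,1] = (0)(0) + (1)(-2) + (1)(0) = -2
A²[3,2] = (0)(-2) + (1)(0) + (1)(1) = 1
A²[3,3] = (0)(-2) + (1)(-1) + (1)(1) = 0
A² = 
  [  4,  -2,   0]
  [  0,   3,   3]
  [ -2,   1,   0]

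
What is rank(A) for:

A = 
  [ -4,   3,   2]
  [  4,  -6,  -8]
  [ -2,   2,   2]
rank(A) = 2

Row reduce:
R2 → R2 + (1)·R1
R3 → R3 - (1/2)·R1
R3 → R3 + (1/6)·R2
REF = 
  [ -4,   3,   2]
  [  0,  -3,  -6]
  [  0,   0,   0]
Pivot columns: 1, 2 → 2 pivots.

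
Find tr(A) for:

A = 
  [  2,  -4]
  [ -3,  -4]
-2

tr(A) = 2 + -4 = -2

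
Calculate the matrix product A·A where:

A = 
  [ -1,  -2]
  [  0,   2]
A² = A·A:
A²[1,1] = (-1)(-1) + (-2)(0) = 1
A²[1,2] = (-1)(-2) + (-2)(2) = -2
A²[2,1] = (0)(-1) + (2)(0) = 0
A²[2,2] = (0)(-2) + (2)(2) = 4
A² = 
  [  1,  -2]
  [  0,   4]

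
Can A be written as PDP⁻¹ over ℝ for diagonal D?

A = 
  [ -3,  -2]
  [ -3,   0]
Yes

tr(A) = -3, det(A) = -6
Characteristic polynomial: λ² - tr(A)λ + det(A) = λ² + 3λ - 6
λ² + 3λ - 6 = 0  ⇒  λ = (-3 ± √((3)² - 4·(-6)))/2 = (-3 ± √(33))/2
  = (-3 + √33)/2,  (-3 - √33)/2
Eigenvalues: (-3 + √33)/2, (-3 - √33)/2  (≈ 1.372, -4.372)
The two irrational eigenvalues are distinct (simple), so each has alg. mult. = geom. mult. = 1.
Sum of geometric multiplicities equals n, so A has n independent eigenvectors.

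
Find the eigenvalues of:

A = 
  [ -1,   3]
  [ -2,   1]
tr(A) = 0, det(A) = 5
Characteristic polynomial: λ² - tr(A)λ + det(A) = λ² + 5
λ² + 5 = 0  ⇒  λ = (0 ± √((0)² - 4·(5)))/2 = (0 ± √(-20))/2
  = i√5,  -i√5

λ = i√5, -i√5  (≈ 0 + 2.236i, 0 - 2.236i)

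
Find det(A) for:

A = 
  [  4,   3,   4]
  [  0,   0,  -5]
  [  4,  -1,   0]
Cofactor expansion along row 1:
det(A) = (4)·((0)(0) - (-5)(-1)) - (3)·((0)(0) - (-5)(4)) + (4)·((0)(-1) - (0)(4))
  = (4)(-5) - (3)(20) + (4)(0)
  = -80

det(A) = -80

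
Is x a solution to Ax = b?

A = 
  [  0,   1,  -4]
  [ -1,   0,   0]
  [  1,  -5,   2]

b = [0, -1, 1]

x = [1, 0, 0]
Yes

Ax = [0, -1, 1] = b ✓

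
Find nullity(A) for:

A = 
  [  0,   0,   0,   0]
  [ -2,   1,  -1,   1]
nullity(A) = 3

Row reduce:
Swap R1 ↔ R2
REF = 
  [ -2,   1,  -1,   1]
  [  0,   0,   0,   0]
Pivot columns: 1 → 1 pivot.
rank(A) = 1, so nullity(A) = 4 - 1 = 3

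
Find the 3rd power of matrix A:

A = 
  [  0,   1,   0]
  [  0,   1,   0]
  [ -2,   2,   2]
A^3 = 
  [  0,   1,   0]
  [  0,   1,   0]
  [ -8,   8,   8]

A² = A·A:
A²[1,1] = (0)(0) + (1)(0) + (0)(-2) = 0
A²[1,2] = (0)(1) + (1)(1) + (0)(2) = 1
A²[1,3] = (0)(0) + (1)(0) + (0)(2) = 0
A²[2,1] = (0)(0) + (1)(0) + (0)(-2) = 0
A²[2,2] = (0)(1) + (1)(1) + (0)(2) = 1
A²[2,3] = (0)(0) + (1)(0) + (0)(2) = 0
A²[3,1] = (-2)(0) + (2)(0) + (2)(-2) = -4
A²[3,2] = (-2)(1) + (2)(1) + (2)(2) = 4
A²[3,3] = (-2)(0) + (2)(0) + (2)(2) = 4
A² = 
  [  0,   1,   0]
  [  0,   1,   0]
  [ -4,   4,   4]

A^3 = A^2·A:
A^3[1,1] = (0)(0) + (1)(0) + (0)(-2) = 0
A^3[1,2] = (0)(1) + (1)(1) + (0)(2) = 1
A^3[1,3] = (0)(0) + (1)(0) + (0)(2) = 0
A^3[2,1] = (0)(0) + (1)(0) + (0)(-2) = 0
A^3[2,2] = (0)(1) + (1)(1) + (0)(2) = 1
A^3[2,3] = (0)(0) + (1)(0) + (0)(2) = 0
A^3[3,1] = (-4)(0) + (4)(0) + (4)(-2) = -8
A^3[3,2] = (-4)(1) + (4)(1) + (4)(2) = 8
A^3[3,3] = (-4)(0) + (4)(0) + (4)(2) = 8
A^3 = 
  [  0,   1,   0]
  [  0,   1,   0]
  [ -8,   8,   8]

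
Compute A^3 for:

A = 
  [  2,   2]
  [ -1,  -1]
A² = A·A:
A²[1,1] = (2)(2) + (2)(-1) = 2
A²[1,2] = (2)(2) + (2)(-1) = 2
A²[2,1] = (-1)(2) + (-1)(-1) = -1
A²[2,2] = (-1)(2) + (-1)(-1) = -1
A² = 
  [  2,   2]
  [ -1,  -1]

A^3 = A^2·A:
A^3[1,1] = (2)(2) + (2)(-1) = 2
A^3[1,2] = (2)(2) + (2)(-1) = 2
A^3[2,1] = (-1)(2) + (-1)(-1) = -1
A^3[2,2] = (-1)(2) + (-1)(-1) = -1
A^3 = 
  [  2,   2]
  [ -1,  -1]

Therefore
A^3 = 
  [  2,   2]
  [ -1,  -1]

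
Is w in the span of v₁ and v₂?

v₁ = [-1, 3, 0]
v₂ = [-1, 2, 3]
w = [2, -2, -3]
No

Form the augmented matrix and row-reduce:
[v₁|v₂|w] = 
  [ -1,  -1,   2]
  [  3,   2,  -2]
  [  0,   3,  -3]
R2 → R2 + (3)·R1
R3 → R3 + (3)·R2
REF = 
  [ -1,  -1,   2]
  [  0,  -1,   4]
  [  0,   0,   9]

Row 3 reads [0 0 | 9], i.e. 0 = 9, so the system is inconsistent and w ∉ span{v₁, v₂}.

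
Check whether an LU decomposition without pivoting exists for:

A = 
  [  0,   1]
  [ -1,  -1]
No.
A[1,1] = 0 but A[2,1] = -1 ≠ 0. Any LU with L unit lower triangular has (LU)[1,1] = U[1,1] and (LU)[2,1] = L[2,1]·U[1,1]; matching A forces U[1,1] = 0, which then forces (LU)[2,1] = 0 ≠ -1. A row swap (pivoting) is required.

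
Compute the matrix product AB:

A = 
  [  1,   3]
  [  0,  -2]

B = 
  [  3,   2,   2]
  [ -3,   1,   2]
AB = 
  [ -6,   5,   8]
  [  6,  -2,  -4]

A is 2×2 and B is 2×3, so AB is 2×3. Each entry is (row of A)·(column of B):
AB[1,1] = (1)(3) + (3)(-3) = -6
AB[1,2] = (1)(2) + (3)(1) = 5
AB[1,3] = (1)(2) + (3)(2) = 8
AB[2,1] = (0)(3) + (-2)(-3) = 6
AB[2,2] = (0)(2) + (-2)(1) = -2
AB[2,3] = (0)(2) + (-2)(2) = -4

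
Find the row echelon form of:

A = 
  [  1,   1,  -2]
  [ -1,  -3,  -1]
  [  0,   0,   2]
Row operations:
R2 → R2 + (1)·R1

Resulting echelon form:
REF = 
  [  1,   1,  -2]
  [  0,  -2,  -3]
  [  0,   0,   2]

Rank = 3 (number of non-zero pivot rows).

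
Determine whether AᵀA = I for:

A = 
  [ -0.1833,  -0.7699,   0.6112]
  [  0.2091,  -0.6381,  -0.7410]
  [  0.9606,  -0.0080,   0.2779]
Yes

AᵀA = 
  [  1.0001,   0,   0]
  [  0,   1,   0]
  [  0,   0,   0.9999]
≈ I (equal to I up to the 4-dp rounding of the entries)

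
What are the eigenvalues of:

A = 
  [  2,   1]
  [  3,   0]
λ = 3, -1

tr(A) = 2, det(A) = -3
Characteristic polynomial: λ² - tr(A)λ + det(A) = λ² - 2λ - 3
λ² - 2λ - 3 = (λ + 1)(λ - 3)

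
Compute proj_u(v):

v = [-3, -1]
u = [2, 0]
proj_u(v) = [-3, 0]

v·u = (-3)(2) + (-1)(0) = -6
u·u = (2)² + (0)² = 4
proj_u(v) = (v·u / u·u) × u = (-6/4) × u = (-3/2) × u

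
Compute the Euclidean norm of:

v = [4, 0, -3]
5

||v||₂ = √((4)² + (0)² + (-3)²) = √25 = 5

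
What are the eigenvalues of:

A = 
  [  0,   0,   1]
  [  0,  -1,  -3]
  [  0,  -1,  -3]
Characteristic polynomial: det(λI - A) = λ³ + 4λ²
The constant term is 0, so λ = 0 is a root: p(λ) = λ(λ² + 4λ)
λ² + 4λ = λ(λ + 4)

λ = 0, 0, -4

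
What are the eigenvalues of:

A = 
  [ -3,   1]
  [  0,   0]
λ = 0, -3

tr(A) = -3, det(A) = 0
Characteristic polynomial: λ² - tr(A)λ + det(A) = λ² + 3λ
λ² + 3λ = λ(λ + 3)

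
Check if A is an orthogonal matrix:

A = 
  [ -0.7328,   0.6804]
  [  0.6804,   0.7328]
Yes

AᵀA = 
  [  0.9999,   0]
  [  0,   0.9999]
≈ I (equal to I up to the 4-dp rounding of the entries)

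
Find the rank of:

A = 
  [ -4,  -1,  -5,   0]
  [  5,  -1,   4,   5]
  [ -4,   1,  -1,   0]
rank(A) = 3

Row reduce:
R2 → R2 + (5/4)·R1
R3 → R3 - (1)·R1
R3 → R3 + (8/9)·R2
REF = 
  [  -4,   -1,   -5,    0]
  [   0, -9/4, -9/4,    5]
  [   0,    0,    2, 40/9]
Pivot columns: 1, 2, 3 → 3 pivots.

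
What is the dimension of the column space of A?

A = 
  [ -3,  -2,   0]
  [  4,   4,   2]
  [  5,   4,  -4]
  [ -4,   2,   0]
dim(Col(A)) = 3

Row reduce:
R2 → R2 + (4/3)·R1
R3 → R3 + (5/3)·R1
R4 → R4 - (4/3)·R1
R3 → R3 - (1/2)·R2
R4 → R4 - (7/2)·R2
R4 → R4 - (7/5)·R3
REF = 
  [ -3,  -2,   0]
  [  0, 4/3,   2]
  [  0,   0,  -5]
  [  0,   0,   0]
Pivot columns: 1, 2, 3 → 3 pivots.
dim(Col(A)) = number of pivot columns = 3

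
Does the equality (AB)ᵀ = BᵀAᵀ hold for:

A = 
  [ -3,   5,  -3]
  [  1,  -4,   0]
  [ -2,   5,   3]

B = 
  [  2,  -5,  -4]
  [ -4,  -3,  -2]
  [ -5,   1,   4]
Yes

(AB)ᵀ = 
  [-11,  18, -39]
  [ -3,   7,  -2]
  [-10,   4,  10]

BᵀAᵀ = 
  [-11,  18, -39]
  [ -3,   7,  -2]
  [-10,   4,  10]

Both sides are equal — this is the standard identity (AB)ᵀ = BᵀAᵀ, which holds for all A, B.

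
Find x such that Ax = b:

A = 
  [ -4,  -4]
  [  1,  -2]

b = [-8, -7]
x = [-1, 3]

Row reduce the augmented matrix [A|b]:
R2 → R2 + (1/4)·R1
REF = 
  [ -4,  -4,  -8]
  [  0,  -3,  -9]

Back-substitution:
x₂ = (-9) / (-3) = 3
x₁ = (-8 - (-4)(3)) / (-4) = -1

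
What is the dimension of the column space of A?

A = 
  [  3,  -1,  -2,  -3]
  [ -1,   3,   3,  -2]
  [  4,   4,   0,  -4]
Row reduce:
R2 → R2 + (1/3)·R1
R3 → R3 - (4/3)·R1
R3 → R3 - (2)·R2
REF = 
  [  3,  -1,  -2,  -3]
  [  0, 8/3, 7/3,  -3]
  [  0,   0,  -2,   6]
Pivot columns: 1, 2, 3 → 3 pivots.
dim(Col(A)) = number of pivot columns = 3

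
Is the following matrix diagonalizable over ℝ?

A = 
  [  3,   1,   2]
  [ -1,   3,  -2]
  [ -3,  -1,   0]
No

Characteristic polynomial: det(λI - A) = λ³ - 6λ² + 14λ - 20
By the rational root theorem any rational root is an integer dividing 20; none of those is a root, so p(λ) has no rational roots and hence (being an irreducible cubic) no repeated roots.
Discriminant of the cubic: Δ = -1760
Δ < 0 ⇒ one real eigenvalue and a complex-conjugate pair: λ ≈ 3.67, 1.165 + 2.023i, 1.165 - 2.023i
Has complex eigenvalues (not diagonalizable over ℝ).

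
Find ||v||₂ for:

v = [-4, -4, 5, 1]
7.616

||v||₂ = √((-4)² + (-4)² + (5)² + (1)²) = √58 = 7.616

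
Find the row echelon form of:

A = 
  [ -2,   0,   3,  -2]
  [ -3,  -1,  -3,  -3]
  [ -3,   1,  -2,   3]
Row operations:
R2 → R2 - (3/2)·R1
R3 → R3 - (3/2)·R1
R3 → R3 + (1)·R2

Resulting echelon form:
REF = 
  [   -2,     0,     3,    -2]
  [    0,    -1, -15/2,     0]
  [    0,     0,   -14,     6]

Rank = 3 (number of non-zero pivot rows).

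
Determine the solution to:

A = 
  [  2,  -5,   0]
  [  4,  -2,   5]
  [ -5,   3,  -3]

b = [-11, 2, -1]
x = [2, 3, 0]

Row reduce the augmented matrix [A|b]:
R2 → R2 - (2)·R1
R3 → R3 + (5/2)·R1
R3 → R3 + (19/16)·R2
REF = 
  [    2,    -5,     0,   -11]
  [    0,     8,     5,    24]
  [    0,     0, 47/16,     0]

Back-substitution:
x₃ = 0 / (47/16) = 0
x₂ = (24 - (5)(0)) / 8 = 3
x₁ = (-11 - (-5)(3) - (0)(0)) / 2 = 2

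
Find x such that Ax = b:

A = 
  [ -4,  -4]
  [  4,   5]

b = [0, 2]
Row reduce the augmented matrix [A|b]:
R2 → R2 + (1)·R1
REF = 
  [ -4,  -4,   0]
  [  0,   1,   2]

Back-substitution:
x₂ = 2 / 1 = 2
x₁ = (0 - (-4)(2)) / (-4) = -2

x = [-2, 2]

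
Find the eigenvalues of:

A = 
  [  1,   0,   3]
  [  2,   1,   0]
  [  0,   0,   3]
λ = 1, 3, 1

Characteristic polynomial: det(λI - A) = λ³ - 5λ² + 7λ - 3
Testing integer divisors of the constant term: p(1) = 0, so (λ - 1) is a factor:
p(λ) = (λ - 1)(λ² - 4λ + 3)
λ² - 4λ + 3 = (λ - 1)(λ - 3)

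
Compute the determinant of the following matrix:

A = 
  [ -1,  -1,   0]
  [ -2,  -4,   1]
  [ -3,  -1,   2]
6

Cofactor expansion along row 1:
det(A) = (-1)·((-4)(2) - (1)(-1)) - (-1)·((-2)(2) - (1)(-3)) + (0)·((-2)(-1) - (-4)(-3))
  = (-1)(-7) - (-1)(-1) + (0)(-10)
  = 6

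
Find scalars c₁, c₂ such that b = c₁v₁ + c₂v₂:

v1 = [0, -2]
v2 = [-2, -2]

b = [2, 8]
c1 = -3, c2 = -1

b = -3·v1 + -1·v2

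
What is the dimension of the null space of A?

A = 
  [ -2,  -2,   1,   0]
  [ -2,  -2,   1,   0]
nullity(A) = 3

Row reduce:
R2 → R2 - (1)·R1
REF = 
  [ -2,  -2,   1,   0]
  [  0,   0,   0,   0]
Pivot columns: 1 → 1 pivot.
rank(A) = 1, so nullity(A) = 4 - 1 = 3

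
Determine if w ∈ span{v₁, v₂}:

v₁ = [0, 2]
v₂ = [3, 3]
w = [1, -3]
Yes

Form the augmented matrix and row-reduce:
[v₁|v₂|w] = 
  [  0,   3,   1]
  [  2,   3,  -3]
Swap R1 ↔ R2
REF = 
  [  2,   3,  -3]
  [  0,   3,   1]

No row of the form [0 0 | nonzero], so the system is consistent. Back-substitution gives c₁ = -2, c₂ = 1/3: w = (-2)·v₁ + (1/3)·v₂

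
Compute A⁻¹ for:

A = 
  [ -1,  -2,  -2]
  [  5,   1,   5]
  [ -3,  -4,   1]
det(A) = (-1)·((1)(1) - (5)(-4)) - (-2)·((5)(1) - (5)(-3)) + (-2)·((5)(-4) - (1)(-3))
  = (-1)(21) - (-2)(20) + (-2)(-17)
  = 53
det(A) = 53 ≠ 0, so A is invertible.

Cofactors Cᵢⱼ = (-1)ⁱ⁺ʲ·Mᵢⱼ:
C = 
  [ 21, -20, -17]
  [ 10,  -7,   2]
  [ -8,  -5,   9]

adj(A) = Cᵀ:
adj(A) = 
  [ 21,  10,  -8]
  [-20,  -7,  -5]
  [-17,   2,   9]

A⁻¹ = (1/53) · adj(A):
A⁻¹ = 
  [ 21/53,  10/53,  -8/53]
  [-20/53,  -7/53,  -5/53]
  [-17/53,   2/53,   9/53]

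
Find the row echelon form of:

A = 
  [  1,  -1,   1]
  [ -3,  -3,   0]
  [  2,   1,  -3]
Row operations:
R2 → R2 + (3)·R1
R3 → R3 - (2)·R1
R3 → R3 + (1/2)·R2

Resulting echelon form:
REF = 
  [   1,   -1,    1]
  [   0,   -6,    3]
  [   0,    0, -7/2]

Rank = 3 (number of non-zero pivot rows).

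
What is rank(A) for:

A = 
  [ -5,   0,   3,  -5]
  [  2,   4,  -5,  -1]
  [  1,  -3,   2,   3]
rank(A) = 3

Row reduce:
R2 → R2 + (2/5)·R1
R3 → R3 + (1/5)·R1
R3 → R3 + (3/4)·R2
REF = 
  [   -5,     0,     3,    -5]
  [    0,     4, -19/5,    -3]
  [    0,     0,  -1/4,  -1/4]
Pivot columns: 1, 2, 3 → 3 pivots.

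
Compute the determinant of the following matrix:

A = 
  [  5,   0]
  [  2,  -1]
-5

For a 2×2 matrix, det = ad - bc = (5)(-1) - (0)(2) = -5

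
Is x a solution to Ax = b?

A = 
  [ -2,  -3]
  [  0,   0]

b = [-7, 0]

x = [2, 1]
Yes

Ax = [-7, 0] = b ✓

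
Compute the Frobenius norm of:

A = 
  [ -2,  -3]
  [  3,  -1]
||A||_F = 4.796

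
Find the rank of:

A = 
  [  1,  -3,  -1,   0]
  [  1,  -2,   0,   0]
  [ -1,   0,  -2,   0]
Row reduce:
R2 → R2 - (1)·R1
R3 → R3 + (1)·R1
R3 → R3 + (3)·R2
REF = 
  [  1,  -3,  -1,   0]
  [  0,   1,   1,   0]
  [  0,   0,   0,   0]
Pivot columns: 1, 2 → 2 pivots.

rank(A) = 2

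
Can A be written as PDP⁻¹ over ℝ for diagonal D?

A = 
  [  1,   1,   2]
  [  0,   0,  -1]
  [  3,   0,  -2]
Yes

Characteristic polynomial: det(λI - A) = λ³ + λ² - 8λ + 3
By the rational root theorem any rational root is an integer dividing 3; none of those is a root, so p(λ) has no rational roots and hence (being an irreducible cubic) no repeated roots.
Discriminant of the cubic: Δ = 1425
Δ > 0 ⇒ three distinct real eigenvalues: λ ≈ -3.517, 0.4036, 2.114
Three distinct real eigenvalues, so A has 3 independent eigenvectors.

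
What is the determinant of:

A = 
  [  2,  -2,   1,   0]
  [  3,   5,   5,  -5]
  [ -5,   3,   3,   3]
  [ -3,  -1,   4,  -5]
Cofactor expansion along row 1: det(A) = a₁₁M₁₁ - a₁₂M₁₂ + a₁₃M₁₃ - a₁₄M₁₄

M₁₁ = det[[5, 5, -5]; [3, 3, 3]; [-1, 4, -5]]
  = (5)·((3)(-5) - (3)(4)) - (5)·((3)(-5) - (3)(-1)) + (-5)·((3)(4) - (3)(-1))
  = (5)(-27) - (5)(-12) + (-5)(15)
  = -150
M₁₂ = det[[3, 5, -5]; [-5, 3, 3]; [-3, 4, -5]]
  = (3)·((3)(-5) - (3)(4)) - (5)·((-5)(-5) - (3)(-3)) + (-5)·((-5)(4) - (3)(-3))
  = (3)(-27) - (5)(34) + (-5)(-11)
  = -196
M₁₃ = det[[3, 5, -5]; [-5, 3, 3]; [-3, -1, -5]]
  = (3)·((3)(-5) - (3)(-1)) - (5)·((-5)(-5) - (3)(-3)) + (-5)·((-5)(-1) - (3)(-3))
  = (3)(-12) - (5)(34) + (-5)(14)
  = -276
M₁₄ = det[[3, 5, 5]; [-5, 3, 3]; [-3, -1, 4]]
  = (3)·((3)(4) - (3)(-1)) - (5)·((-5)(4) - (3)(-3)) + (5)·((-5)(-1) - (3)(-3))
  = (3)(15) - (5)(-11) + (5)(14)
  = 170

det(A) = (2)(-150) - (-2)(-196) + (1)(-276) - (0)(170) = -968

det(A) = -968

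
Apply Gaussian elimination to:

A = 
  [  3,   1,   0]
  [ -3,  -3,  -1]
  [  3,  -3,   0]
Row operations:
R2 → R2 + (1)·R1
R3 → R3 - (1)·R1
R3 → R3 - (2)·R2

Resulting echelon form:
REF = 
  [  3,   1,   0]
  [  0,  -2,  -1]
  [  0,   0,   2]

Rank = 3 (number of non-zero pivot rows).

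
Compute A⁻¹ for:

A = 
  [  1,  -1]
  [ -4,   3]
det(A) = (1)(3) - (-1)(-4) = -1
For a 2×2 matrix, A⁻¹ = (1/det(A)) · [[d, -b], [-c, a]]
    = (-1) · [[3, 1], [4, 1]]

A⁻¹ = 
  [ -3,  -1]
  [ -4,  -1]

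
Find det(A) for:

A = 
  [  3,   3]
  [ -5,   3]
For a 2×2 matrix, det = ad - bc = (3)(3) - (3)(-5) = 24

det(A) = 24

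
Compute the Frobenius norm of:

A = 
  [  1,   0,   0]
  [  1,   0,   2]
||A||_F = 2.449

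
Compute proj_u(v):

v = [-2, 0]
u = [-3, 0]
v·u = (-2)(-3) + (0)(0) = 6
u·u = (-3)² + (0)² = 9
proj_u(v) = (v·u / u·u) × u = (6/9) × u = (2/3) × u

proj_u(v) = [-2, 0]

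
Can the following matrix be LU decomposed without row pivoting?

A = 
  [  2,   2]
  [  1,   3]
Yes.
A[1,1] = 2 ≠ 0, so Gaussian elimination proceeds without a row swap: multiplier ℓ₂₁ = (1)/(2) = 1/2, and U[2,2] = 3 - (1/2)(2) = 2.
L = 
  [  1,   0]
  [1/2,   1]
U = 
  [  2,   2]
  [  0,   2]
Check row 2 of LU: [(1/2)(2), (1/2)(2) + 2] = [1, 3] = row 2 of A ✓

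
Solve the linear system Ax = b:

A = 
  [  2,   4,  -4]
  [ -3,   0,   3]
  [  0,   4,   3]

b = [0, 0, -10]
x = [-2, -1, -2]

Row reduce the augmented matrix [A|b]:
R2 → R2 + (3/2)·R1
R3 → R3 - (2/3)·R2
REF = 
  [  2,   4,  -4,   0]
  [  0,   6,  -3,   0]
  [  0,   0,   5, -10]

Back-substitution:
x₃ = (-10) / 5 = -2
x₂ = (0 - (-3)(-2)) / 6 = -1
x₁ = (0 - (4)(-1) - (-4)(-2)) / 2 = -2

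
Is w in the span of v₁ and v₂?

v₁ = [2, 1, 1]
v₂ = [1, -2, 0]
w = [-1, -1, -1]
No

Form the augmented matrix and row-reduce:
[v₁|v₂|w] = 
  [  2,   1,  -1]
  [  1,  -2,  -1]
  [  1,   0,  -1]
R2 → R2 - (1/2)·R1
R3 → R3 - (1/2)·R1
R3 → R3 - (1/5)·R2
REF = 
  [   2,    1,   -1]
  [   0, -5/2, -1/2]
  [   0,    0, -2/5]

Row 3 reads [0 0 | -2/5], i.e. 0 = -2/5, so the system is inconsistent and w ∉ span{v₁, v₂}.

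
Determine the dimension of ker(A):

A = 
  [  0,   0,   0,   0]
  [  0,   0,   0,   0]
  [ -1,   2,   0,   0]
nullity(A) = 3

Row reduce:
Swap R1 ↔ R3
REF = 
  [ -1,   2,   0,   0]
  [  0,   0,   0,   0]
  [  0,   0,   0,   0]
Pivot columns: 1 → 1 pivot.
rank(A) = 1, so nullity(A) = 4 - 1 = 3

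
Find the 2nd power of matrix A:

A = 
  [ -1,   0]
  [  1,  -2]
A² = A·A:
A²[1,1] = (-1)(-1) + (0)(1) = 1
A²[1,2] = (-1)(0) + (0)(-2) = 0
A²[2,1] = (1)(-1) + (-2)(1) = -3
A²[2,2] = (1)(0) + (-2)(-2) = 4
A² = 
  [  1,   0]
  [ -3,   4]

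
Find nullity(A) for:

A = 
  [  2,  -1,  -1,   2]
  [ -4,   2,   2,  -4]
nullity(A) = 3

Row reduce:
R2 → R2 + (2)·R1
REF = 
  [  2,  -1,  -1,   2]
  [  0,   0,   0,   0]
Pivot columns: 1 → 1 pivot.
rank(A) = 1, so nullity(A) = 4 - 1 = 3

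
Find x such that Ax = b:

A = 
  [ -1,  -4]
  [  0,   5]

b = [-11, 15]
x = [-1, 3]

Row reduce the augmented matrix [A|b]:
(already in echelon form)
REF = 
  [ -1,  -4, -11]
  [  0,   5,  15]

Back-substitution:
x₂ = 15 / 5 = 3
x₁ = (-11 - (-4)(3)) / (-1) = -1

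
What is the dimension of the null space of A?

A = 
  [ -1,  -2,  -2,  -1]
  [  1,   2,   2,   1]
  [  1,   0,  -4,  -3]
nullity(A) = 2

Row reduce:
R2 → R2 + (1)·R1
R3 → R3 + (1)·R1
Swap R2 ↔ R3
REF = 
  [ -1,  -2,  -2,  -1]
  [  0,  -2,  -6,  -4]
  [  0,   0,   0,   0]
Pivot columns: 1, 2 → 2 pivots.
rank(A) = 2, so nullity(A) = 4 - 2 = 2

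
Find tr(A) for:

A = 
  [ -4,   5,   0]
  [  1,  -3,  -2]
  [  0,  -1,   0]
-7

tr(A) = -4 + -3 + 0 = -7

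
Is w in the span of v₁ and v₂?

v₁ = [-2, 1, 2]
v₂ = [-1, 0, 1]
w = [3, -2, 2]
No

Form the augmented matrix and row-reduce:
[v₁|v₂|w] = 
  [ -2,  -1,   3]
  [  1,   0,  -2]
  [  2,   1,   2]
R2 → R2 + (1/2)·R1
R3 → R3 + (1)·R1
REF = 
  [  -2,   -1,    3]
  [   0, -1/2, -1/2]
  [   0,    0,    5]

Row 3 reads [0 0 | 5], i.e. 0 = 5, so the system is inconsistent and w ∉ span{v₁, v₂}.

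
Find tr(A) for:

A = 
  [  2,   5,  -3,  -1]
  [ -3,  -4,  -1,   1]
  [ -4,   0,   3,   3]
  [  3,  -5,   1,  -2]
-1

tr(A) = 2 + -4 + 3 + -2 = -1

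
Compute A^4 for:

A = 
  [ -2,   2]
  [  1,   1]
A^4 = 
  [ 38, -18]
  [ -9,  11]

A² = A·A:
A²[1,1] = (-2)(-2) + (2)(1) = 6
A²[1,2] = (-2)(2) + (2)(1) = -2
A²[2,1] = (1)(-2) + (1)(1) = -1
A²[2,2] = (1)(2) + (1)(1) = 3
A² = 
  [  6,  -2]
  [ -1,   3]

A^3 = A^2·A:
A^3[1,1] = (6)(-2) + (-2)(1) = -14
A^3[1,2] = (6)(2) + (-2)(1) = 10
A^3[2,1] = (-1)(-2) + (3)(1) = 5
A^3[2,2] = (-1)(2) + (3)(1) = 1
A^3 = 
  [-14,  10]
  [  5,   1]

A^4 = A^3·A:
A^4[1,1] = (-14)(-2) + (10)(1) = 38
A^4[1,2] = (-14)(2) + (10)(1) = -18
A^4[2,1] = (5)(-2) + (1)(1) = -9
A^4[2,2] = (5)(2) + (1)(1) = 11
A^4 = 
  [ 38, -18]
  [ -9,  11]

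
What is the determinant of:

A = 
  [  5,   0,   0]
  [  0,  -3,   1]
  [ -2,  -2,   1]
Cofactor expansion along row 1:
det(A) = (5)·((-3)(1) - (1)(-2)) - (0)·((0)(1) - (1)(-2)) + (0)·((0)(-2) - (-3)(-2))
  = (5)(-1) - (0)(2) + (0)(-6)
  = -5

det(A) = -5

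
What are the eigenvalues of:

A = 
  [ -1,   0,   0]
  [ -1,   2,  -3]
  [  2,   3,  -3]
λ = -1, (-1 + i√11)/2, (-1 - i√11)/2  (≈ -1, -0.5 + 1.658i, -0.5 - 1.658i)

Characteristic polynomial: det(λI - A) = λ³ + 2λ² + 4λ + 3
Testing integer divisors of the constant term: p(-1) = 0, so (λ + 1) is a factor:
p(λ) = (λ + 1)(λ² + λ + 3)
λ² + λ + 3 = 0  ⇒  λ = (-1 ± √((1)² - 4·(3)))/2 = (-1 ± √(-11))/2
  = (-1 + i√11)/2,  (-1 - i√11)/2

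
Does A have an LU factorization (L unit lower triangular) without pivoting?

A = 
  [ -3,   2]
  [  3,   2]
Yes.
A[1,1] = -3 ≠ 0, so Gaussian elimination proceeds without a row swap: multiplier ℓ₂₁ = (3)/(-3) = -1, and U[2,2] = 2 - (-1)(2) = 4.
L = 
  [  1,   0]
  [ -1,   1]
U = 
  [ -3,   2]
  [  0,   4]
Check row 2 of LU: [(-1)(-3), (-1)(2) + 4] = [3, 2] = row 2 of A ✓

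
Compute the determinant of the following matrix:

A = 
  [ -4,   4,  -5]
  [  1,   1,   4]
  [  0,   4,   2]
Cofactor expansion along row 1:
det(A) = (-4)·((1)(2) - (4)(4)) - (4)·((1)(2) - (4)(0)) + (-5)·((1)(4) - (1)(0))
  = (-4)(-14) - (4)(2) + (-5)(4)
  = 28

det(A) = 28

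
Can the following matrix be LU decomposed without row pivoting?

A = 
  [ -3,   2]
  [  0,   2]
Yes.
A[1,1] = -3 ≠ 0, so Gaussian elimination proceeds without a row swap: multiplier ℓ₂₁ = (0)/(-3) = 0, and U[2,2] = 2 - (0)(2) = 2.
L = 
  [  1,   0]
  [  0,   1]
U = 
  [ -3,   2]
  [  0,   2]
Check row 2 of LU: [(0)(-3), (0)(2) + 2] = [0, 2] = row 2 of A ✓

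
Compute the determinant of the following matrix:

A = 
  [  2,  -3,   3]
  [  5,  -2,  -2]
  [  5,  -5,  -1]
Cofactor expansion along row 1:
det(A) = (2)·((-2)(-1) - (-2)(-5)) - (-3)·((5)(-1) - (-2)(5)) + (3)·((5)(-5) - (-2)(5))
  = (2)(-8) - (-3)(5) + (3)(-15)
  = -46

det(A) = -46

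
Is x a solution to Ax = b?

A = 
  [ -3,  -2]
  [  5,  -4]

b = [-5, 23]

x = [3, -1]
No

Ax = [-7, 19] ≠ b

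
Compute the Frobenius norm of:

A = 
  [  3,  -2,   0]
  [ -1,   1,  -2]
||A||_F = 4.359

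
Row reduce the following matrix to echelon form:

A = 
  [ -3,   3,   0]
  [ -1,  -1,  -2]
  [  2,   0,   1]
Row operations:
R2 → R2 - (1/3)·R1
R3 → R3 + (2/3)·R1
R3 → R3 + (1)·R2

Resulting echelon form:
REF = 
  [ -3,   3,   0]
  [  0,  -2,  -2]
  [  0,   0,  -1]

Rank = 3 (number of non-zero pivot rows).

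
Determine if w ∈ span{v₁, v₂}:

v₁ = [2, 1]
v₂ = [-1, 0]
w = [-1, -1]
Yes

Form the augmented matrix and row-reduce:
[v₁|v₂|w] = 
  [  2,  -1,  -1]
  [  1,   0,  -1]
R2 → R2 - (1/2)·R1
REF = 
  [   2,   -1,   -1]
  [   0,  1/2, -1/2]

No row of the form [0 0 | nonzero], so the system is consistent. Back-substitution gives c₁ = -1, c₂ = -1: w = (-1)·v₁ + (-1)·v₂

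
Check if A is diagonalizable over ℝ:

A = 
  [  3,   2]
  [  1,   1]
Yes

tr(A) = 4, det(A) = 1
Characteristic polynomial: λ² - tr(A)λ + det(A) = λ² - 4λ + 1
λ² - 4λ + 1 = 0  ⇒  λ = (4 ± √((-4)² - 4·(1)))/2 = (4 ± √(12))/2
  = 2 + √3,  2 - √3
Eigenvalues: 2 + √3, 2 - √3  (≈ 3.732, 0.2679)
The two irrational eigenvalues are distinct (simple), so each has alg. mult. = geom. mult. = 1.
Sum of geometric multiplicities equals n, so A has n independent eigenvectors.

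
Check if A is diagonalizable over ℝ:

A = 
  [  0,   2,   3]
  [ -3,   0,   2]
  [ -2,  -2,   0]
No

Characteristic polynomial: det(λI - A) = λ³ + 16λ - 10
By the rational root theorem any rational root is an integer dividing 10; none of those is a root, so p(λ) has no rational roots and hence (being an irreducible cubic) no repeated roots.
Discriminant of the cubic: Δ = -19084
Δ < 0 ⇒ one real eigenvalue and a complex-conjugate pair: λ ≈ -0.3054 + 4.035i, -0.3054 - 4.035i, 0.6108
Has complex eigenvalues (not diagonalizable over ℝ).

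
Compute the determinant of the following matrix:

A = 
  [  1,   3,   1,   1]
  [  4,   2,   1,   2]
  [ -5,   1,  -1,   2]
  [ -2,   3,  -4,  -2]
Cofactor expansion along row 1: det(A) = a₁₁M₁₁ - a₁₂M₁₂ + a₁₃M₁₃ - a₁₄M₁₄

M₁₁ = det[[2, 1, 2]; [1, -1, 2]; [3, -4, -2]]
  = (2)·((-1)(-2) - (2)(-4)) - (1)·((1)(-2) - (2)(3)) + (2)·((1)(-4) - (-1)(3))
  = (2)(10) - (1)(-8) + (2)(-1)
  = 26
M₁₂ = det[[4, 1, 2]; [-5, -1, 2]; [-2, -4, -2]]
  = (4)·((-1)(-2) - (2)(-4)) - (1)·((-5)(-2) - (2)(-2)) + (2)·((-5)(-4) - (-1)(-2))
  = (4)(10) - (1)(14) + (2)(18)
  = 62
M₁₃ = det[[4, 2, 2]; [-5, 1, 2]; [-2, 3, -2]]
  = (4)·((1)(-2) - (2)(3)) - (2)·((-5)(-2) - (2)(-2)) + (2)·((-5)(3) - (1)(-2))
  = (4)(-8) - (2)(14) + (2)(-13)
  = -86
M₁₄ = det[[4, 2, 1]; [-5, 1, -1]; [-2, 3, -4]]
  = (4)·((1)(-4) - (-1)(3)) - (2)·((-5)(-4) - (-1)(-2)) + (1)·((-5)(3) - (1)(-2))
  = (4)(-1) - (2)(18) + (1)(-13)
  = -53

det(A) = (1)(26) - (3)(62) + (1)(-86) - (1)(-53) = -193

det(A) = -193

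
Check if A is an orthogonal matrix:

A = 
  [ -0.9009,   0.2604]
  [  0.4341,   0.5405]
No

AᵀA = 
  [  1.0001,   0]
  [  0,   0.3599]
≠ I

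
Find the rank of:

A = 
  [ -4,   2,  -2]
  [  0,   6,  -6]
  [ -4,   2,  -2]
rank(A) = 2

Row reduce:
R3 → R3 - (1)·R1
REF = 
  [ -4,   2,  -2]
  [  0,   6,  -6]
  [  0,   0,   0]
Pivot columns: 1, 2 → 2 pivots.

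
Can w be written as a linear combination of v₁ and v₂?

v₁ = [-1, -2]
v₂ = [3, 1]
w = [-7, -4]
Yes

Form the augmented matrix and row-reduce:
[v₁|v₂|w] = 
  [ -1,   3,  -7]
  [ -2,   1,  -4]
R2 → R2 - (2)·R1
REF = 
  [ -1,   3,  -7]
  [  0,  -5,  10]

No row of the form [0 0 | nonzero], so the system is consistent. Back-substitution gives c₁ = 1, c₂ = -2: w = (1)·v₁ + (-2)·v₂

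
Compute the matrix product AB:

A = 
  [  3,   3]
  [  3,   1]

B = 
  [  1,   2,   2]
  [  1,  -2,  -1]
A is 2×2 and B is 2×3, so AB is 2×3. Each entry is (row of A)·(column of B):
AB[1,1] = (3)(1) + (3)(1) = 6
AB[1,2] = (3)(2) + (3)(-2) = 0
AB[1,3] = (3)(2) + (3)(-1) = 3
AB[2,1] = (3)(1) + (1)(1) = 4
AB[2,2] = (3)(2) + (1)(-2) = 4
AB[2,3] = (3)(2) + (1)(-1) = 5

AB = 
  [  6,   0,   3]
  [  4,   4,   5]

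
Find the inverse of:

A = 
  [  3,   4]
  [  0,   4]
det(A) = (3)(4) - (4)(0) = 12
For a 2×2 matrix, A⁻¹ = (1/det(A)) · [[d, -b], [-c, a]]
    = (1/12) · [[4, -4], [0, 3]]

A⁻¹ = 
  [ 1/3, -1/3]
  [   0,  1/4]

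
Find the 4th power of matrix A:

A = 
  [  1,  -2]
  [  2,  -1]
A^4 = 
  [  9,   0]
  [  0,   9]

A² = A·A:
A²[1,1] = (1)(1) + (-2)(2) = -3
A²[1,2] = (1)(-2) + (-2)(-1) = 0
A²[2,1] = (2)(1) + (-1)(2) = 0
A²[2,2] = (2)(-2) + (-1)(-1) = -3
A² = 
  [ -3,   0]
  [  0,  -3]

A^3 = A^2·A:
A^3[1,1] = (-3)(1) + (0)(2) = -3
A^3[1,2] = (-3)(-2) + (0)(-1) = 6
A^3[2,1] = (0)(1) + (-3)(2) = -6
A^3[2,2] = (0)(-2) + (-3)(-1) = 3
A^3 = 
  [ -3,   6]
  [ -6,   3]

A^4 = A^3·A:
A^4[1,1] = (-3)(1) + (6)(2) = 9
A^4[1,2] = (-3)(-2) + (6)(-1) = 0
A^4[2,1] = (-6)(1) + (3)(2) = 0
A^4[2,2] = (-6)(-2) + (3)(-1) = 9
A^4 = 
  [  9,   0]
  [  0,   9]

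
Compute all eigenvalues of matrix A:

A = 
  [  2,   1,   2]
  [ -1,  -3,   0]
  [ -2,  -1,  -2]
λ = 0, (-3 + √5)/2, (-3 - √5)/2  (≈ 0, -0.382, -2.618)

Characteristic polynomial: det(λI - A) = λ³ + 3λ² + λ
The constant term is 0, so λ = 0 is a root: p(λ) = λ(λ² + 3λ + 1)
λ² + 3λ + 1 = 0  ⇒  λ = (-3 ± √((3)² - 4·(1)))/2 = (-3 ± √(5))/2
  = (-3 + √5)/2,  (-3 - √5)/2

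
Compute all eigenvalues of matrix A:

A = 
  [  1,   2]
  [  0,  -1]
λ = 1, -1

tr(A) = 0, det(A) = -1
Characteristic polynomial: λ² - tr(A)λ + det(A) = λ² - 1
λ² - 1 = (λ + 1)(λ - 1)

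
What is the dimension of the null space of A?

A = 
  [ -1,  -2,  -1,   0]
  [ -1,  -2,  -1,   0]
nullity(A) = 3

Row reduce:
R2 → R2 - (1)·R1
REF = 
  [ -1,  -2,  -1,   0]
  [  0,   0,   0,   0]
Pivot columns: 1 → 1 pivot.
rank(A) = 1, so nullity(A) = 4 - 1 = 3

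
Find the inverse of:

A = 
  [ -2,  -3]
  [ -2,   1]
det(A) = (-2)(1) - (-3)(-2) = -8
For a 2×2 matrix, A⁻¹ = (1/det(A)) · [[d, -b], [-c, a]]
    = (-1/8) · [[1, 3], [2, -2]]

A⁻¹ = 
  [-1/8, -3/8]
  [-1/4,  1/4]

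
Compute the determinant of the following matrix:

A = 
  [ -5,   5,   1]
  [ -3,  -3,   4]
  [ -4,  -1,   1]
Cofactor expansion along row 1:
det(A) = (-5)·((-3)(1) - (4)(-1)) - (5)·((-3)(1) - (4)(-4)) + (1)·((-3)(-1) - (-3)(-4))
  = (-5)(1) - (5)(13) + (1)(-9)
  = -79

det(A) = -79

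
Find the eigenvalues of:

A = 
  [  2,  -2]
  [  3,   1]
λ = (3 + i√23)/2, (3 - i√23)/2  (≈ 1.5 + 2.398i, 1.5 - 2.398i)

tr(A) = 3, det(A) = 8
Characteristic polynomial: λ² - tr(A)λ + det(A) = λ² - 3λ + 8
λ² - 3λ + 8 = 0  ⇒  λ = (3 ± √((-3)² - 4·(8)))/2 = (3 ± √(-23))/2
  = (3 + i√23)/2,  (3 - i√23)/2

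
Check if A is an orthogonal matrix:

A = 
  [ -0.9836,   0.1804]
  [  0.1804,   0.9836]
Yes

AᵀA = 
  [  1,   0]
  [  0,   1]
≈ I (equal to I up to the 4-dp rounding of the entries)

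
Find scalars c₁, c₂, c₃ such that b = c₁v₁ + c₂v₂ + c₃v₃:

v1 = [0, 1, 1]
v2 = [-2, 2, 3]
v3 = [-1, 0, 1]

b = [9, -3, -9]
c1 = 3, c2 = -3, c3 = -3

b = 3·v1 + -3·v2 + -3·v3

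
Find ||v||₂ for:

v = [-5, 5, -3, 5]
9.165

||v||₂ = √((-5)² + (5)² + (-3)² + (5)²) = √84 = 9.165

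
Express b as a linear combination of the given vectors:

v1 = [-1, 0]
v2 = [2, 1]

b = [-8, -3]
c1 = 2, c2 = -3

b = 2·v1 + -3·v2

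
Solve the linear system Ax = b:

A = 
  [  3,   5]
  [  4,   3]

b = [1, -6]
Row reduce the augmented matrix [A|b]:
R2 → R2 - (4/3)·R1
REF = 
  [    3,     5,     1]
  [    0, -11/3, -22/3]

Back-substitution:
x₂ = (-22/3) / (-11/3) = 2
x₁ = (1 - (5)(2)) / 3 = -3

x = [-3, 2]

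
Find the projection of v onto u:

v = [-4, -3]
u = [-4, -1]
v·u = (-4)(-4) + (-3)(-1) = 19
u·u = (-4)² + (-1)² = 17
proj_u(v) = (v·u / u·u) × u = (19/17) × u

proj_u(v) = [-76/17, -19/17]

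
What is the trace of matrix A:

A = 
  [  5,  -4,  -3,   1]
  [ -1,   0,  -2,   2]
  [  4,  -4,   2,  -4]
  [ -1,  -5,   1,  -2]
5

tr(A) = 5 + 0 + 2 + -2 = 5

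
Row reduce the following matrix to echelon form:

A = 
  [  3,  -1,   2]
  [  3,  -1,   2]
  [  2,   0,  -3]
Row operations:
R2 → R2 - (1)·R1
R3 → R3 - (2/3)·R1
Swap R2 ↔ R3

Resulting echelon form:
REF = 
  [    3,    -1,     2]
  [    0,   2/3, -13/3]
  [    0,     0,     0]

Rank = 2 (number of non-zero pivot rows).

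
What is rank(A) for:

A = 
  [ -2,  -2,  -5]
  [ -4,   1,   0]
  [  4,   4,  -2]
rank(A) = 3

Row reduce:
R2 → R2 - (2)·R1
R3 → R3 + (2)·R1
REF = 
  [ -2,  -2,  -5]
  [  0,   5,  10]
  [  0,   0, -12]
Pivot columns: 1, 2, 3 → 3 pivots.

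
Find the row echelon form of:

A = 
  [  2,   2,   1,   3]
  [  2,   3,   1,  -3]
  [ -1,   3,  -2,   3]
Row operations:
R2 → R2 - (1)·R1
R3 → R3 + (1/2)·R1
R3 → R3 - (4)·R2

Resulting echelon form:
REF = 
  [   2,    2,    1,    3]
  [   0,    1,    0,   -6]
  [   0,    0, -3/2, 57/2]

Rank = 3 (number of non-zero pivot rows).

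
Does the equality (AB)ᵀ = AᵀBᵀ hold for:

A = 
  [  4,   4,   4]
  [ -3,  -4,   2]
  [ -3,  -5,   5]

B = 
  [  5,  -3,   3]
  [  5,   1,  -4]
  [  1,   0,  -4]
No

(AB)ᵀ = 
  [ 44, -33, -35]
  [ -8,   5,   4]
  [-20,  -1,  -9]

AᵀBᵀ = 
  [ 20,  29,  16]
  [ 17,  36,  24]
  [ 29,   2, -16]

The two matrices differ, so (AB)ᵀ ≠ AᵀBᵀ in general. The correct identity is (AB)ᵀ = BᵀAᵀ.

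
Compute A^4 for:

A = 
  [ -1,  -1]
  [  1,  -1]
A^4 = 
  [ -4,   0]
  [  0,  -4]

A² = A·A:
A²[1,1] = (-1)(-1) + (-1)(1) = 0
A²[1,2] = (-1)(-1) + (-1)(-1) = 2
A²[2,1] = (1)(-1) + (-1)(1) = -2
A²[2,2] = (1)(-1) + (-1)(-1) = 0
A² = 
  [  0,   2]
  [ -2,   0]

A^3 = A^2·A:
A^3[1,1] = (0)(-1) + (2)(1) = 2
A^3[1,2] = (0)(-1) + (2)(-1) = -2
A^3[2,1] = (-2)(-1) + (0)(1) = 2
A^3[2,2] = (-2)(-1) + (0)(-1) = 2
A^3 = 
  [  2,  -2]
  [  2,   2]

A^4 = A^3·A:
A^4[1,1] = (2)(-1) + (-2)(1) = -4
A^4[1,2] = (2)(-1) + (-2)(-1) = 0
A^4[2,1] = (2)(-1) + (2)(1) = 0
A^4[2,2] = (2)(-1) + (2)(-1) = -4
A^4 = 
  [ -4,   0]
  [  0,  -4]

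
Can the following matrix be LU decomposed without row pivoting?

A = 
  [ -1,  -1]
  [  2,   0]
Yes.
A[1,1] = -1 ≠ 0, so Gaussian elimination proceeds without a row swap: multiplier ℓ₂₁ = (2)/(-1) = -2, and U[2,2] = 0 - (-2)(-1) = -2.
L = 
  [  1,   0]
  [ -2,   1]
U = 
  [ -1,  -1]
  [  0,  -2]
Check row 2 of LU: [(-2)(-1), (-2)(-1) + (-2)] = [2, 0] = row 2 of A ✓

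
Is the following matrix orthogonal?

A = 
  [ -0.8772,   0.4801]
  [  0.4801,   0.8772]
Yes

AᵀA = 
  [  1,   0]
  [  0,   1]
≈ I (equal to I up to the 4-dp rounding of the entries)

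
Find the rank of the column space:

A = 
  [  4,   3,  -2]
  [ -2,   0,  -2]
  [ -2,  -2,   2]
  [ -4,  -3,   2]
Row reduce:
R2 → R2 + (1/2)·R1
R3 → R3 + (1/2)·R1
R4 → R4 + (1)·R1
R3 → R3 + (1/3)·R2
REF = 
  [  4,   3,  -2]
  [  0, 3/2,  -3]
  [  0,   0,   0]
  [  0,   0,   0]
Pivot columns: 1, 2 → 2 pivots.
dim(Col(A)) = number of pivot columns = 2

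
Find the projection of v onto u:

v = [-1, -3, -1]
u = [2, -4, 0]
proj_u(v) = [1, -2, 0]

v·u = (-1)(2) + (-3)(-4) + (-1)(0) = 10
u·u = (2)² + (-4)² + (0)² = 20
proj_u(v) = (v·u / u·u) × u = (10/20) × u = (1/2) × u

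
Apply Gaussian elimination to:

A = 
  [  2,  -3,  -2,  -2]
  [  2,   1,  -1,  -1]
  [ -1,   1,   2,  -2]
Row operations:
R2 → R2 - (1)·R1
R3 → R3 + (1/2)·R1
R3 → R3 + (1/8)·R2

Resulting echelon form:
REF = 
  [    2,    -3,    -2,    -2]
  [    0,     4,     1,     1]
  [    0,     0,   9/8, -23/8]

Rank = 3 (number of non-zero pivot rows).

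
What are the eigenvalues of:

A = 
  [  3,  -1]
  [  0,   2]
tr(A) = 5, det(A) = 6
Characteristic polynomial: λ² - tr(A)λ + det(A) = λ² - 5λ + 6
λ² - 5λ + 6 = (λ - 2)(λ - 3)

λ = 3, 2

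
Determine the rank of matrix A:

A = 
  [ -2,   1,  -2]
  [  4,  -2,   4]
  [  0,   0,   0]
Row reduce:
R2 → R2 + (2)·R1
REF = 
  [ -2,   1,  -2]
  [  0,   0,   0]
  [  0,   0,   0]
Pivot columns: 1 → 1 pivot.

rank(A) = 1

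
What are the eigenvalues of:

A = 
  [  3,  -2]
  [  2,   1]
tr(A) = 4, det(A) = 7
Characteristic polynomial: λ² - tr(A)λ + det(A) = λ² - 4λ + 7
λ² - 4λ + 7 = 0  ⇒  λ = (4 ± √((-4)² - 4·(7)))/2 = (4 ± √(-12))/2
  = 2 + i√3,  2 - i√3

λ = 2 + i√3, 2 - i√3  (≈ 2 + 1.732i, 2 - 1.732i)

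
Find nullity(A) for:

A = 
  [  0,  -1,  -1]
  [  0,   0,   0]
nullity(A) = 2

Row reduce:
(no row operations needed)
REF = 
  [  0,  -1,  -1]
  [  0,   0,   0]
Pivot columns: 2 → 1 pivot.
rank(A) = 1, so nullity(A) = 3 - 1 = 2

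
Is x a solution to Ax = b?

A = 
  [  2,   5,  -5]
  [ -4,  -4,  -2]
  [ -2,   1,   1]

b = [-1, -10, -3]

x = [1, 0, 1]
No

Ax = [-3, -6, -1] ≠ b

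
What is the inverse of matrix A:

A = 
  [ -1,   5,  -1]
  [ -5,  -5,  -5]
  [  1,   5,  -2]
det(A) = (-1)·((-5)(-2) - (-5)(5)) - (5)·((-5)(-2) - (-5)(1)) + (-1)·((-5)(5) - (-5)(1))
  = (-1)(35) - (5)(15) + (-1)(-20)
  = -90
det(A) = -90 ≠ 0, so A is invertible.

Cofactors Cᵢⱼ = (-1)ⁱ⁺ʲ·Mᵢⱼ:
C = 
  [ 35, -15, -20]
  [  5,   3,  10]
  [-30,   0,  30]

adj(A) = Cᵀ:
adj(A) = 
  [ 35,   5, -30]
  [-15,   3,   0]
  [-20,  10,  30]

A⁻¹ = (-1/90) · adj(A):
A⁻¹ = 
  [-7/18, -1/18,   1/3]
  [  1/6, -1/30,     0]
  [  2/9,  -1/9,  -1/3]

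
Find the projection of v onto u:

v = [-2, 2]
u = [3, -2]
v·u = (-2)(3) + (2)(-2) = -10
u·u = (3)² + (-2)² = 13
proj_u(v) = (v·u / u·u) × u = (-10/13) × u

proj_u(v) = [-30/13, 20/13]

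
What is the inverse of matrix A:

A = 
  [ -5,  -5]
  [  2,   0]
det(A) = (-5)(0) - (-5)(2) = 10
For a 2×2 matrix, A⁻¹ = (1/det(A)) · [[d, -b], [-c, a]]
    = (1/10) · [[0, 5], [-2, -5]]

A⁻¹ = 
  [   0,  1/2]
  [-1/5, -1/2]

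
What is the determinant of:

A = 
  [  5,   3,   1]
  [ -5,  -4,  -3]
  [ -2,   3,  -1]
Cofactor expansion along row 1:
det(A) = (5)·((-4)(-1) - (-3)(3)) - (3)·((-5)(-1) - (-3)(-2)) + (1)·((-5)(3) - (-4)(-2))
  = (5)(13) - (3)(-1) + (1)(-23)
  = 45

det(A) = 45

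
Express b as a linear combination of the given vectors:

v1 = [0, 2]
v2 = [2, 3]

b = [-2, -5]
c1 = -1, c2 = -1

b = -1·v1 + -1·v2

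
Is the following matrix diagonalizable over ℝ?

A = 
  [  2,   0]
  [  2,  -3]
Yes

tr(A) = -1, det(A) = -6
Characteristic polynomial: λ² - tr(A)λ + det(A) = λ² + λ - 6
λ² + λ - 6 = (λ + 3)(λ - 2)
Eigenvalues: 2, -3
λ=-3: alg. mult. = 1, geom. mult. = 2 - rank(A - (-3)I) = 2 - 1 = 1
λ=2: alg. mult. = 1, geom. mult. = 2 - rank(A - (2)I) = 2 - 1 = 1
Sum of geometric multiplicities equals n, so A has n independent eigenvectors.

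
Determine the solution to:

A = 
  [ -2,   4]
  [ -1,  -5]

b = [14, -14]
Row reduce the augmented matrix [A|b]:
R2 → R2 - (1/2)·R1
REF = 
  [ -2,   4,  14]
  [  0,  -7, -21]

Back-substitution:
x₂ = (-21) / (-7) = 3
x₁ = (14 - (4)(3)) / (-2) = -1

x = [-1, 3]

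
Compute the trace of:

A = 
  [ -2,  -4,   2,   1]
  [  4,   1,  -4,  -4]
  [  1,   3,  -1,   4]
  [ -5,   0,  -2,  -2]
-4

tr(A) = -2 + 1 + -1 + -2 = -4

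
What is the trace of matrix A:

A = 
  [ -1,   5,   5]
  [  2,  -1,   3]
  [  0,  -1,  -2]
-4

tr(A) = -1 + -1 + -2 = -4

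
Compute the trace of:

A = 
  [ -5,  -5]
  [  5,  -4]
-9

tr(A) = -5 + -4 = -9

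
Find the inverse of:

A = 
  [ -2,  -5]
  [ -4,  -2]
det(A) = (-2)(-2) - (-5)(-4) = -16
For a 2×2 matrix, A⁻¹ = (1/det(A)) · [[d, -b], [-c, a]]
    = (-1/16) · [[-2, 5], [4, -2]]

A⁻¹ = 
  [  1/8, -5/16]
  [ -1/4,   1/8]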